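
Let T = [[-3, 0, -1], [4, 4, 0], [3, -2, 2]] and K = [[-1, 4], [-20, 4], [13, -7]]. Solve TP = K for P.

P = [[-1, -3], [-4, 4], [4, 5]]

T is on the left of P, so left-multiply by T⁻¹: P = T⁻¹K.
det T = -4; the adjugate gives T⁻¹ = [[-2, -1/2, -1], [2, 3/4, 1], [5, 3/2, 3]].
P = T⁻¹K = [[-2, -1/2, -1], [2, 3/4, 1], [5, 3/2, 3]] · [[-1, 4], [-20, 4], [13, -7]] = [[-1, -3], [-4, 4], [4, 5]].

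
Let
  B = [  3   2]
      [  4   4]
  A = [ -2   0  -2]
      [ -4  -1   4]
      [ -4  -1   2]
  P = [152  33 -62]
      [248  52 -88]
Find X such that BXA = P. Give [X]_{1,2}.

Isolating X: multiply by B⁻¹ from the left and A⁻¹ from the right, so X = B⁻¹PA⁻¹.
B has determinant 4; B⁻¹ = [[1, -1/2], [-1, 3/4]].
det A = -4; the adjugate gives A⁻¹ = [[-1/2, -1/2, 1/2], [2, 3, -4], [0, 1/2, -1/2]].
B⁻¹P = [[28, 7, -18], [34, 6, -4]].
X = (B⁻¹P)A⁻¹ = [[0, -2, -5], [-5, -1, -5]].

-2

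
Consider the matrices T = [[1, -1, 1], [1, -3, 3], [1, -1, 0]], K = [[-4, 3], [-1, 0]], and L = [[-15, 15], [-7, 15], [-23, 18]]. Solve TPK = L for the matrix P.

P = [[5, -1], [-1, 0], [-1, -4]]

P = T⁻¹LK⁻¹ (apply T⁻¹ on the left and K⁻¹ on the right).
det T = 2, so T⁻¹ = [[3/2, -1/2, 0], [3/2, -1/2, -1], [1, 0, -1]].
det K = 3; the adjugate gives K⁻¹ = [[0, -1], [1/3, -4/3]].
T⁻¹L = [[-19, 15], [4, -3], [8, -3]].
P = (T⁻¹L)K⁻¹ = [[5, -1], [-1, 0], [-1, -4]].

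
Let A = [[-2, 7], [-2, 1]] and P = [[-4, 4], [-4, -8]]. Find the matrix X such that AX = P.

X = [[2, 5], [0, 2]]

A is on the left of X, so left-multiply by A⁻¹: X = A⁻¹P.
det A = 12; the adjugate gives A⁻¹ = [[1/12, -7/12], [1/6, -1/6]].
X = A⁻¹P = [[1/12, -7/12], [1/6, -1/6]] · [[-4, 4], [-4, -8]] = [[2, 5], [0, 2]].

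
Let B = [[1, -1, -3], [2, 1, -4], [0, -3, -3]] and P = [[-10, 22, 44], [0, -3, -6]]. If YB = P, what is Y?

Right-multiplying both sides by B⁻¹ gives Y = PB⁻¹.
det B = -3, so B⁻¹ = [[5, -2, -7/3], [-2, 1, 2/3], [2, -1, -1]].
Y = PB⁻¹ = [[-10, 22, 44], [0, -3, -6]] · [[5, -2, -7/3], [-2, 1, 2/3], [2, -1, -1]] = [[-6, -2, -6], [-6, 3, 4]].

Y = [[-6, -2, -6], [-6, 3, 4]]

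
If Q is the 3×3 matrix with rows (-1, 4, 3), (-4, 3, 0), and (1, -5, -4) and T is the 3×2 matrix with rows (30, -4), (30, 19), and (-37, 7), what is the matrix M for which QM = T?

Left-multiplying both sides by Q⁻¹ gives M = Q⁻¹T.
det Q = -1; the adjugate gives Q⁻¹ = [[12, -1, 9], [16, -1, 12], [-17, 1, -13]].
M = Q⁻¹T = [[12, -1, 9], [16, -1, 12], [-17, 1, -13]] · [[30, -4], [30, 19], [-37, 7]] = [[-3, -4], [6, 1], [1, -4]].

M = [[-3, -4], [6, 1], [1, -4]]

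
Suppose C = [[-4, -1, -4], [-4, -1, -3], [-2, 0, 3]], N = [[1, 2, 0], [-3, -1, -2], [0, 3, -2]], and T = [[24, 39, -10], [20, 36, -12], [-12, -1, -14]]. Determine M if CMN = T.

M = [[3, 1, -3], [4, 4, -5], [-1, 1, 0]]

Isolating M: multiply by C⁻¹ from the left and N⁻¹ from the right, so M = C⁻¹TN⁻¹.
C has determinant 2; C⁻¹ = [[-3/2, 3/2, -1/2], [9, -10, 2], [-1, 1, 0]].
det N = -4; the adjugate gives N⁻¹ = [[-2, -1, 1], [3/2, 1/2, -1/2], [9/4, 3/4, -5/4]].
C⁻¹T = [[0, -4, 4], [-8, -11, 2], [-4, -3, -2]].
M = (C⁻¹T)N⁻¹ = [[3, 1, -3], [4, 4, -5], [-1, 1, 0]].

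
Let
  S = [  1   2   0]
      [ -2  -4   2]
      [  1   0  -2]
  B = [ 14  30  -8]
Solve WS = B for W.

W = [[5, -5, -1]]

Since S sits to the right of W, W = BS⁻¹.
det S = 4, so S⁻¹ = [[2, 1, 1], [-1/2, -1/2, -1/2], [1, 1/2, 0]].
W = BS⁻¹ = [[14, 30, -8]] · [[2, 1, 1], [-1/2, -1/2, -1/2], [1, 1/2, 0]] = [[5, -5, -1]].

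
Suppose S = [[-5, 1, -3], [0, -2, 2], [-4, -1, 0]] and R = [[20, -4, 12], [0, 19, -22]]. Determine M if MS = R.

Since S sits to the right of M, M = RS⁻¹.
S has determinant 6; S⁻¹ = [[1/3, 1/2, -2/3], [-4/3, -2, 5/3], [-4/3, -3/2, 5/3]].
M = RS⁻¹ = [[20, -4, 12], [0, 19, -22]] · [[1/3, 1/2, -2/3], [-4/3, -2, 5/3], [-4/3, -3/2, 5/3]] = [[-4, 0, 0], [4, -5, -5]].

M = [[-4, 0, 0], [4, -5, -5]]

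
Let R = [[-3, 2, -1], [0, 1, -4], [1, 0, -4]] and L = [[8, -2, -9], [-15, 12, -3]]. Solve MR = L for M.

Right-multiplying both sides by R⁻¹ gives M = LR⁻¹.
det R = 5; the adjugate gives R⁻¹ = [[-4/5, 8/5, -7/5], [-4/5, 13/5, -12/5], [-1/5, 2/5, -3/5]].
M = LR⁻¹ = [[8, -2, -9], [-15, 12, -3]] · [[-4/5, 8/5, -7/5], [-4/5, 13/5, -12/5], [-1/5, 2/5, -3/5]] = [[-3, 4, -1], [3, 6, -6]].

M = [[-3, 4, -1], [3, 6, -6]]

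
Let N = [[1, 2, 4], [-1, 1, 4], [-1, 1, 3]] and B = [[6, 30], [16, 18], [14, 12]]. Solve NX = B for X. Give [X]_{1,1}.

-6

Since N multiplies X on the left, X = N⁻¹B.
det N = -3; the adjugate gives N⁻¹ = [[1/3, 2/3, -4/3], [1/3, -7/3, 8/3], [0, 1, -1]].
X = N⁻¹B = [[1/3, 2/3, -4/3], [1/3, -7/3, 8/3], [0, 1, -1]] · [[6, 30], [16, 18], [14, 12]] = [[-6, 6], [2, 0], [2, 6]].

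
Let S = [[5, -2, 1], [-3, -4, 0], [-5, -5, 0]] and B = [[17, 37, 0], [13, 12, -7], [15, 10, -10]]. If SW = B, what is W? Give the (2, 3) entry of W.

Left-multiplying both sides by S⁻¹ gives W = S⁻¹B.
det S = -5; the adjugate gives S⁻¹ = [[0, 1, -4/5], [0, -1, 3/5], [1, -7, 26/5]].
W = S⁻¹B = [[0, 1, -4/5], [0, -1, 3/5], [1, -7, 26/5]] · [[17, 37, 0], [13, 12, -7], [15, 10, -10]] = [[1, 4, 1], [-4, -6, 1], [4, 5, -3]].

1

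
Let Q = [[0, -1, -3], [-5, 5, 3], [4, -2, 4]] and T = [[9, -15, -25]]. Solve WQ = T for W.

Q is on the right of W, so right-multiply by Q⁻¹: W = TQ⁻¹.
det Q = -2, so Q⁻¹ = [[-13, -5, -6], [-16, -6, -15/2], [5, 2, 5/2]].
W = TQ⁻¹ = [[9, -15, -25]] · [[-13, -5, -6], [-16, -6, -15/2], [5, 2, 5/2]] = [[-2, -5, -4]].

W = [[-2, -5, -4]]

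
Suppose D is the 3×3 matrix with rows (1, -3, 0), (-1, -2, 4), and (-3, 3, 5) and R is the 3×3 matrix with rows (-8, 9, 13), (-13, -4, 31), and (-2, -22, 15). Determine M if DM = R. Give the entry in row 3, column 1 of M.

-4

Left-multiplying both sides by D⁻¹ gives M = D⁻¹R.
det D = -1, so D⁻¹ = [[22, -15, 12], [7, -5, 4], [9, -6, 5]].
M = D⁻¹R = [[22, -15, 12], [7, -5, 4], [9, -6, 5]] · [[-8, 9, 13], [-13, -4, 31], [-2, -22, 15]] = [[-5, -6, 1], [1, -5, -4], [-4, -5, 6]].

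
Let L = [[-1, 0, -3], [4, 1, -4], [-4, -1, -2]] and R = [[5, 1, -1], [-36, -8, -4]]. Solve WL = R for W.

Since L sits to the right of W, W = RL⁻¹.
det L = 6, so L⁻¹ = [[-1, 1/2, 1/2], [4, -5/3, -8/3], [0, -1/6, -1/6]].
W = RL⁻¹ = [[5, 1, -1], [-36, -8, -4]] · [[-1, 1/2, 1/2], [4, -5/3, -8/3], [0, -1/6, -1/6]] = [[-1, 1, 0], [4, -4, 4]].

W = [[-1, 1, 0], [4, -4, 4]]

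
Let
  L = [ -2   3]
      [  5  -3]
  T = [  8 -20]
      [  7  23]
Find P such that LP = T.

P = [[5, 1], [6, -6]]

Left-multiplying both sides by L⁻¹ gives P = L⁻¹T.
L has determinant -9; L⁻¹ = [[1/3, 1/3], [5/9, 2/9]].
P = L⁻¹T = [[1/3, 1/3], [5/9, 2/9]] · [[8, -20], [7, 23]] = [[5, 1], [6, -6]].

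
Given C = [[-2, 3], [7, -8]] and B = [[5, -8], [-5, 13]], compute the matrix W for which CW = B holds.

Since C multiplies W on the left, W = C⁻¹B.
C has determinant -5; C⁻¹ = [[8/5, 3/5], [7/5, 2/5]].
W = C⁻¹B = [[8/5, 3/5], [7/5, 2/5]] · [[5, -8], [-5, 13]] = [[5, -5], [5, -6]].

W = [[5, -5], [5, -6]]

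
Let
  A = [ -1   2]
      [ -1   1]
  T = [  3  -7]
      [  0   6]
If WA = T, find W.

W = [[-4, 1], [6, -6]]

Right-multiplying both sides by A⁻¹ gives W = TA⁻¹.
det A = 1; the adjugate gives A⁻¹ = [[1, -2], [1, -1]].
W = TA⁻¹ = [[3, -7], [0, 6]] · [[1, -2], [1, -1]] = [[-4, 1], [6, -6]].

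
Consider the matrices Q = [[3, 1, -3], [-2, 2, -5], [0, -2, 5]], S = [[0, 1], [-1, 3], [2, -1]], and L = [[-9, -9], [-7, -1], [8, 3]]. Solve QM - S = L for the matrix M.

M = [[-1, -2], [0, 4], [2, 2]]

QM = L + S = [[-9, -8], [-8, 2], [10, 2]].
Q is on the left of M, so left-multiply by Q⁻¹: M = Q⁻¹(L + S).
det Q = -2; the adjugate gives Q⁻¹ = [[0, -1/2, -1/2], [-5, -15/2, -21/2], [-2, -3, -4]].
M = Q⁻¹(L + S) = [[-1, -2], [0, 4], [2, 2]].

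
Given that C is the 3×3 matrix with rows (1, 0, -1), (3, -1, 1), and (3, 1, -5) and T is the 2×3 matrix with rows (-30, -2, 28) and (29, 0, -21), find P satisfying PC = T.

Right-multiplying both sides by C⁻¹ gives P = TC⁻¹.
det C = -2, so C⁻¹ = [[-2, 1/2, 1/2], [-9, 1, 2], [-3, 1/2, 1/2]].
P = TC⁻¹ = [[-30, -2, 28], [29, 0, -21]] · [[-2, 1/2, 1/2], [-9, 1, 2], [-3, 1/2, 1/2]] = [[-6, -3, -5], [5, 4, 4]].

P = [[-6, -3, -5], [5, 4, 4]]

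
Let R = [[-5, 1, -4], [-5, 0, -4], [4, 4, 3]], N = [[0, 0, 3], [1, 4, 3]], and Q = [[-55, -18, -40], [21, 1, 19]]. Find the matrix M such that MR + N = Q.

M = [[2, 5, -5], [-3, -1, 0]]

MR = Q − N = [[-55, -18, -43], [20, -3, 16]].
R is on the right of M, so right-multiply by R⁻¹: M = (Q − N)R⁻¹.
det R = -1; the adjugate gives R⁻¹ = [[-16, 19, 4], [1, -1, 0], [20, -24, -5]].
M = (Q − N)R⁻¹ = [[2, 5, -5], [-3, -1, 0]].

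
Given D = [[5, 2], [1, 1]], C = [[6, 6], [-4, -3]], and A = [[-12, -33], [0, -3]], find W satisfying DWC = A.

W = [[-4, -5], [2, 2]]

Isolating W: multiply by D⁻¹ from the left and C⁻¹ from the right, so W = D⁻¹AC⁻¹.
det D = 3; the adjugate gives D⁻¹ = [[1/3, -2/3], [-1/3, 5/3]].
det C = 6, so C⁻¹ = [[-1/2, -1], [2/3, 1]].
D⁻¹A = [[-4, -9], [4, 6]].
W = (D⁻¹A)C⁻¹ = [[-4, -5], [2, 2]].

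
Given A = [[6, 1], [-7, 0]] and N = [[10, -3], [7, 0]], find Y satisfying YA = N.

Right-multiplying both sides by A⁻¹ gives Y = NA⁻¹.
det A = 7; the adjugate gives A⁻¹ = [[0, -1/7], [1, 6/7]].
Y = NA⁻¹ = [[10, -3], [7, 0]] · [[0, -1/7], [1, 6/7]] = [[-3, -4], [0, -1]].

Y = [[-3, -4], [0, -1]]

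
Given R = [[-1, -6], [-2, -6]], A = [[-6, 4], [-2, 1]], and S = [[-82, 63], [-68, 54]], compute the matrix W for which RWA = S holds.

Isolating W: multiply by R⁻¹ from the left and A⁻¹ from the right, so W = R⁻¹SA⁻¹.
det R = -6, so R⁻¹ = [[1, -1], [-1/3, 1/6]].
A has determinant 2; A⁻¹ = [[1/2, -2], [1, -3]].
R⁻¹S = [[-14, 9], [16, -12]].
W = (R⁻¹S)A⁻¹ = [[2, 1], [-4, 4]].

W = [[2, 1], [-4, 4]]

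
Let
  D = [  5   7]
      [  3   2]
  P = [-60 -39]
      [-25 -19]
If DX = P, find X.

X = [[-5, -5], [-5, -2]]

D is on the left of X, so left-multiply by D⁻¹: X = D⁻¹P.
D has determinant -11; D⁻¹ = [[-2/11, 7/11], [3/11, -5/11]].
X = D⁻¹P = [[-2/11, 7/11], [3/11, -5/11]] · [[-60, -39], [-25, -19]] = [[-5, -5], [-5, -2]].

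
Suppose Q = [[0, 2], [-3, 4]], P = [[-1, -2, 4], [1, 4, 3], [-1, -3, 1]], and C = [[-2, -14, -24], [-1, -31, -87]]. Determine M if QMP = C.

Isolating M: multiply by Q⁻¹ from the left and P⁻¹ from the right, so M = Q⁻¹CP⁻¹.
det Q = 6, so Q⁻¹ = [[2/3, -1/3], [1/2, 0]].
P has determinant -1; P⁻¹ = [[-13, 10, 22], [4, -3, -7], [-1, 1, 2]].
Q⁻¹C = [[-1, 1, 13], [-1, -7, -12]].
M = (Q⁻¹C)P⁻¹ = [[4, 0, -3], [-3, -1, 3]].

M = [[4, 0, -3], [-3, -1, 3]]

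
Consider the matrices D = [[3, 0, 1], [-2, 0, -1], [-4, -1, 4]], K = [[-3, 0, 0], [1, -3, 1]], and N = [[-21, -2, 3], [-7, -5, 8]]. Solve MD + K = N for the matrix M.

M = [[0, 5, 2], [2, 3, 2]]

MD = N − K = [[-18, -2, 3], [-8, -2, 7]].
D is on the right of M, so right-multiply by D⁻¹: M = (N − K)D⁻¹.
det D = -1, so D⁻¹ = [[1, 1, 0], [-12, -16, -1], [-2, -3, 0]].
M = (N − K)D⁻¹ = [[0, 5, 2], [2, 3, 2]].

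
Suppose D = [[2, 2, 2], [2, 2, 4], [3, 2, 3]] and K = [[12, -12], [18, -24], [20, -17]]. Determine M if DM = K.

Left-multiplying both sides by D⁻¹ gives M = D⁻¹K.
det D = 4, so D⁻¹ = [[-1/2, -1/2, 1], [3/2, 0, -1], [-1/2, 1/2, 0]].
M = D⁻¹K = [[-1/2, -1/2, 1], [3/2, 0, -1], [-1/2, 1/2, 0]] · [[12, -12], [18, -24], [20, -17]] = [[5, 1], [-2, -1], [3, -6]].

M = [[5, 1], [-2, -1], [3, -6]]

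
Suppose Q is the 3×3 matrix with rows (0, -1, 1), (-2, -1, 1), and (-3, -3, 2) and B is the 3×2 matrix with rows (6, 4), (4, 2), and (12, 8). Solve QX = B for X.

Q is on the left of X, so left-multiply by Q⁻¹: X = Q⁻¹B.
Q has determinant 2; Q⁻¹ = [[1/2, -1/2, 0], [1/2, 3/2, -1], [3/2, 3/2, -1]].
X = Q⁻¹B = [[1/2, -1/2, 0], [1/2, 3/2, -1], [3/2, 3/2, -1]] · [[6, 4], [4, 2], [12, 8]] = [[1, 1], [-3, -3], [3, 1]].

X = [[1, 1], [-3, -3], [3, 1]]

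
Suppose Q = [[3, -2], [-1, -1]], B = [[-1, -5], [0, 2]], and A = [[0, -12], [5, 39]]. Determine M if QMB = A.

Left-multiply by Q⁻¹ and right-multiply by B⁻¹: M = Q⁻¹AB⁻¹.
det Q = -5; the adjugate gives Q⁻¹ = [[1/5, -2/5], [-1/5, -3/5]].
B has determinant -2; B⁻¹ = [[-1, -5/2], [0, 1/2]].
Q⁻¹A = [[-2, -18], [-3, -21]].
M = (Q⁻¹A)B⁻¹ = [[2, -4], [3, -3]].

M = [[2, -4], [3, -3]]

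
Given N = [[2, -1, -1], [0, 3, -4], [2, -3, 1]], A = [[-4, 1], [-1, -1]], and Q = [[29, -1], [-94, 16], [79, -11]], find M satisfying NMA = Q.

M = [[-4, -5], [2, -2], [-4, -3]]

Left-multiply by N⁻¹ and right-multiply by A⁻¹: M = N⁻¹QA⁻¹.
det N = -4, so N⁻¹ = [[9/4, -1, -7/4], [2, -1, -2], [3/2, -1, -3/2]].
A has determinant 5; A⁻¹ = [[-1/5, -1/5], [1/5, -4/5]].
N⁻¹Q = [[21, 1], [-6, 4], [19, -1]].
M = (N⁻¹Q)A⁻¹ = [[-4, -5], [2, -2], [-4, -3]].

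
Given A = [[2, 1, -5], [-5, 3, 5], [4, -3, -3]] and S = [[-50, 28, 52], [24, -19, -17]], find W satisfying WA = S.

A is on the right of W, so right-multiply by A⁻¹: W = SA⁻¹.
det A = 2, so A⁻¹ = [[3, 9, 10], [5/2, 7, 15/2], [3/2, 5, 11/2]].
W = SA⁻¹ = [[-50, 28, 52], [24, -19, -17]] · [[3, 9, 10], [5/2, 7, 15/2], [3/2, 5, 11/2]] = [[-2, 6, -4], [-1, -2, 4]].

W = [[-2, 6, -4], [-1, -2, 4]]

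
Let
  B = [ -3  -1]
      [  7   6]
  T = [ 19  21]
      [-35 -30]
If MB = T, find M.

B is on the right of M, so right-multiply by B⁻¹: M = TB⁻¹.
det B = -11; the adjugate gives B⁻¹ = [[-6/11, -1/11], [7/11, 3/11]].
M = TB⁻¹ = [[19, 21], [-35, -30]] · [[-6/11, -1/11], [7/11, 3/11]] = [[3, 4], [0, -5]].

M = [[3, 4], [0, -5]]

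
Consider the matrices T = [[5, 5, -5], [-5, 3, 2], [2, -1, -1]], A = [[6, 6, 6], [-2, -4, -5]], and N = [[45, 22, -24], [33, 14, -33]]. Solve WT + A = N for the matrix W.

WT = N − A = [[39, 16, -30], [35, 18, -28]].
T is on the right of W, so right-multiply by T⁻¹: W = (N − A)T⁻¹.
det T = -5; the adjugate gives T⁻¹ = [[1/5, -2, -5], [1/5, -1, -3], [1/5, -3, -8]].
W = (N − A)T⁻¹ = [[5, -4, -3], [5, -4, -5]].

W = [[5, -4, -3], [5, -4, -5]]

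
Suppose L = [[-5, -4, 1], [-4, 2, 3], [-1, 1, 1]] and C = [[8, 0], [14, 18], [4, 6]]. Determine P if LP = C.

P = [[-6, -6], [4, 6], [-6, -6]]

Left-multiplying both sides by L⁻¹ gives P = L⁻¹C.
L has determinant -1; L⁻¹ = [[1, -5, 14], [-1, 4, -11], [2, -9, 26]].
P = L⁻¹C = [[1, -5, 14], [-1, 4, -11], [2, -9, 26]] · [[8, 0], [14, 18], [4, 6]] = [[-6, -6], [4, 6], [-6, -6]].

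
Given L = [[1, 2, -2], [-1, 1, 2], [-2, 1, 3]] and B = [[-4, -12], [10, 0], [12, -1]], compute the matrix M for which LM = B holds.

M = [[4, 6], [2, -4], [6, 5]]

L is on the left of M, so left-multiply by L⁻¹: M = L⁻¹B.
det L = -3; the adjugate gives L⁻¹ = [[-1/3, 8/3, -2], [1/3, 1/3, 0], [-1/3, 5/3, -1]].
M = L⁻¹B = [[-1/3, 8/3, -2], [1/3, 1/3, 0], [-1/3, 5/3, -1]] · [[-4, -12], [10, 0], [12, -1]] = [[4, 6], [2, -4], [6, 5]].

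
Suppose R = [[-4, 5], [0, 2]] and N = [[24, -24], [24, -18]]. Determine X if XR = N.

X = [[-6, 3], [-6, 6]]

Since R sits to the right of X, X = NR⁻¹.
det R = -8, so R⁻¹ = [[-1/4, 5/8], [0, 1/2]].
X = NR⁻¹ = [[24, -24], [24, -18]] · [[-1/4, 5/8], [0, 1/2]] = [[-6, 3], [-6, 6]].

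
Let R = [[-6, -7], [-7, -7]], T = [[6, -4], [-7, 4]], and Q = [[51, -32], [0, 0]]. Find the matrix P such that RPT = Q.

P = R⁻¹QT⁻¹ (apply R⁻¹ on the left and T⁻¹ on the right).
det R = -7, so R⁻¹ = [[1, -1], [-1, 6/7]].
det T = -4; the adjugate gives T⁻¹ = [[-1, -1], [-7/4, -3/2]].
R⁻¹Q = [[51, -32], [-51, 32]].
P = (R⁻¹Q)T⁻¹ = [[5, -3], [-5, 3]].

P = [[5, -3], [-5, 3]]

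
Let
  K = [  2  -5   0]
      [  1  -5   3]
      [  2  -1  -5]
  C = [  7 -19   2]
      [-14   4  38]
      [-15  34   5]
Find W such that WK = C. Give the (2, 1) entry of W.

Right-multiplying both sides by K⁻¹ gives W = CK⁻¹.
det K = 1, so K⁻¹ = [[28, -25, -15], [11, -10, -6], [9, -8, -5]].
W = CK⁻¹ = [[7, -19, 2], [-14, 4, 38], [-15, 34, 5]] · [[28, -25, -15], [11, -10, -6], [9, -8, -5]] = [[5, -1, -1], [-6, 6, -4], [-1, -5, -4]].

-6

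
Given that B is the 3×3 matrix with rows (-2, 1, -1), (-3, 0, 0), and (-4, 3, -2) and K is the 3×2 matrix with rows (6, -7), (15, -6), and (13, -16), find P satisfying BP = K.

P = [[-5, 2], [1, -2], [5, 1]]

Since B multiplies P on the left, P = B⁻¹K.
B has determinant 3; B⁻¹ = [[0, -1/3, 0], [-2, 0, 1], [-3, 2/3, 1]].
P = B⁻¹K = [[0, -1/3, 0], [-2, 0, 1], [-3, 2/3, 1]] · [[6, -7], [15, -6], [13, -16]] = [[-5, 2], [1, -2], [5, 1]].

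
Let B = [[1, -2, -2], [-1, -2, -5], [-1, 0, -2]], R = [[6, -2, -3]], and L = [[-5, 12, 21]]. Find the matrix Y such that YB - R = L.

YB = L + R = [[1, 10, 18]].
Right-multiplying both sides by B⁻¹ gives Y = (L + R)B⁻¹.
det B = 2, so B⁻¹ = [[2, -2, 3], [3/2, -2, 7/2], [-1, 1, -2]].
Y = (L + R)B⁻¹ = [[-1, -4, 2]].

Y = [[-1, -4, 2]]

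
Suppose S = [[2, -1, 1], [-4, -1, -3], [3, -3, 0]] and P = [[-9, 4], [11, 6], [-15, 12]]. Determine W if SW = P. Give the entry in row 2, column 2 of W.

Left-multiplying both sides by S⁻¹ gives W = S⁻¹P.
S has determinant 6; S⁻¹ = [[-3/2, -1/2, 2/3], [-3/2, -1/2, 1/3], [5/2, 1/2, -1]].
W = S⁻¹P = [[-3/2, -1/2, 2/3], [-3/2, -1/2, 1/3], [5/2, 1/2, -1]] · [[-9, 4], [11, 6], [-15, 12]] = [[-2, -1], [3, -5], [-2, 1]].

-5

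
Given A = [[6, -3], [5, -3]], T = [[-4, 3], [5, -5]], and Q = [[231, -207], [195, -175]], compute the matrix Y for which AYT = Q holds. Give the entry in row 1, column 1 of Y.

-4

Y = A⁻¹QT⁻¹ (apply A⁻¹ on the left and T⁻¹ on the right).
A has determinant -3; A⁻¹ = [[1, -1], [5/3, -2]].
det T = 5; the adjugate gives T⁻¹ = [[-1, -3/5], [-1, -4/5]].
A⁻¹Q = [[36, -32], [-5, 5]].
Y = (A⁻¹Q)T⁻¹ = [[-4, 4], [0, -1]].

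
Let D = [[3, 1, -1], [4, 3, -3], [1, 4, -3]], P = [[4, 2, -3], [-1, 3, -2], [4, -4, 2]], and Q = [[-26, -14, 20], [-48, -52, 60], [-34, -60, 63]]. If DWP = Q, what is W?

W = D⁻¹QP⁻¹ (apply D⁻¹ on the left and P⁻¹ on the right).
det D = 5; the adjugate gives D⁻¹ = [[3/5, -1/5, 0], [9/5, -8/5, 1], [13/5, -11/5, 1]].
det P = 4; the adjugate gives P⁻¹ = [[-1/2, 2, 5/4], [-3/2, 5, 11/4], [-2, 6, 7/2]].
D⁻¹Q = [[-6, 2, 0], [-4, -2, 3], [4, 18, -17]].
W = (D⁻¹Q)P⁻¹ = [[0, -2, -2], [-1, 0, 0], [5, -4, -5]].

W = [[0, -2, -2], [-1, 0, 0], [5, -4, -5]]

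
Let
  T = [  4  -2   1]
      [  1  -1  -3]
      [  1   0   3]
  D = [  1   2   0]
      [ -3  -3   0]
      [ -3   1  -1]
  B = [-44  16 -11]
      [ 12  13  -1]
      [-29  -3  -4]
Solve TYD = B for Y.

Y = [[4, 0, 1], [1, -3, -3], [2, 3, 1]]

Left-multiply by T⁻¹ and right-multiply by D⁻¹: Y = T⁻¹BD⁻¹.
det T = 1; the adjugate gives T⁻¹ = [[-3, 6, 7], [-6, 11, 13], [1, -2, -2]].
det D = -3, so D⁻¹ = [[-1, -2/3, 0], [1, 1/3, 0], [4, 7/3, -1]].
T⁻¹B = [[1, 9, -1], [19, 8, 3], [-10, -4, -1]].
Y = (T⁻¹B)D⁻¹ = [[4, 0, 1], [1, -3, -3], [2, 3, 1]].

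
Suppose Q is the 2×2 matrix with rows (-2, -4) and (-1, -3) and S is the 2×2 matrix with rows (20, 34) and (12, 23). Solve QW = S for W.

Left-multiplying both sides by Q⁻¹ gives W = Q⁻¹S.
det Q = 2; the adjugate gives Q⁻¹ = [[-3/2, 2], [1/2, -1]].
W = Q⁻¹S = [[-3/2, 2], [1/2, -1]] · [[20, 34], [12, 23]] = [[-6, -5], [-2, -6]].

W = [[-6, -5], [-2, -6]]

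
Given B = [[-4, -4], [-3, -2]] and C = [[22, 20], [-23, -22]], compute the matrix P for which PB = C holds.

B is on the right of P, so right-multiply by B⁻¹: P = CB⁻¹.
B has determinant -4; B⁻¹ = [[1/2, -1], [-3/4, 1]].
P = CB⁻¹ = [[22, 20], [-23, -22]] · [[1/2, -1], [-3/4, 1]] = [[-4, -2], [5, 1]].

P = [[-4, -2], [5, 1]]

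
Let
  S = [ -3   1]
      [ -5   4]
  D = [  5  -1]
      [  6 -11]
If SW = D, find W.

W = [[-2, -1], [-1, -4]]

S is on the left of W, so left-multiply by S⁻¹: W = S⁻¹D.
det S = -7, so S⁻¹ = [[-4/7, 1/7], [-5/7, 3/7]].
W = S⁻¹D = [[-4/7, 1/7], [-5/7, 3/7]] · [[5, -1], [6, -11]] = [[-2, -1], [-1, -4]].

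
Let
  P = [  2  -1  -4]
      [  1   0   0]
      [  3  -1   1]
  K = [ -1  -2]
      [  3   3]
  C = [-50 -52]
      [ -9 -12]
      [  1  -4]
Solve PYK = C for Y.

Isolating Y: multiply by P⁻¹ from the left and K⁻¹ from the right, so Y = P⁻¹CK⁻¹.
det P = 5, so P⁻¹ = [[0, 1, 0], [-1/5, 14/5, -4/5], [-1/5, -1/5, 1/5]].
det K = 3, so K⁻¹ = [[1, 2/3], [-1, -1/3]].
P⁻¹C = [[-9, -12], [-16, -20], [12, 12]].
Y = (P⁻¹C)K⁻¹ = [[3, -2], [4, -4], [0, 4]].

Y = [[3, -2], [4, -4], [0, 4]]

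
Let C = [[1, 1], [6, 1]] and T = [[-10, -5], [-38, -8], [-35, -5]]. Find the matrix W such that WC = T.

W = [[-4, -1], [-2, -6], [1, -6]]

C is on the right of W, so right-multiply by C⁻¹: W = TC⁻¹.
C has determinant -5; C⁻¹ = [[-1/5, 1/5], [6/5, -1/5]].
W = TC⁻¹ = [[-10, -5], [-38, -8], [-35, -5]] · [[-1/5, 1/5], [6/5, -1/5]] = [[-4, -1], [-2, -6], [1, -6]].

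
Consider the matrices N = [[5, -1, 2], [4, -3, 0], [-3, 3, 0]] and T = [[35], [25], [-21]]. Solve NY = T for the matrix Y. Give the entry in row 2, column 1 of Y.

-3

N is on the left of Y, so left-multiply by N⁻¹: Y = N⁻¹T.
det N = 6, so N⁻¹ = [[0, 1, 1], [0, 1, 4/3], [1/2, -2, -11/6]].
Y = N⁻¹T = [[0, 1, 1], [0, 1, 4/3], [1/2, -2, -11/6]] · [[35], [25], [-21]] = [[4], [-3], [6]].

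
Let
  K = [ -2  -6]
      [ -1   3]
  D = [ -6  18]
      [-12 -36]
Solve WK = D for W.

W = [[0, 6], [6, 0]]

Right-multiplying both sides by K⁻¹ gives W = DK⁻¹.
det K = -12; the adjugate gives K⁻¹ = [[-1/4, -1/2], [-1/12, 1/6]].
W = DK⁻¹ = [[-6, 18], [-12, -36]] · [[-1/4, -1/2], [-1/12, 1/6]] = [[0, 6], [6, 0]].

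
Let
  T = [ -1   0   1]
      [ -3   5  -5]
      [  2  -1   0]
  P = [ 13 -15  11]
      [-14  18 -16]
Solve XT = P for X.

Since T sits to the right of X, X = PT⁻¹.
det T = -2, so T⁻¹ = [[5/2, 1/2, 5/2], [5, 1, 4], [7/2, 1/2, 5/2]].
X = PT⁻¹ = [[13, -15, 11], [-14, 18, -16]] · [[5/2, 1/2, 5/2], [5, 1, 4], [7/2, 1/2, 5/2]] = [[-4, -3, 0], [-1, 3, -3]].

X = [[-4, -3, 0], [-1, 3, -3]]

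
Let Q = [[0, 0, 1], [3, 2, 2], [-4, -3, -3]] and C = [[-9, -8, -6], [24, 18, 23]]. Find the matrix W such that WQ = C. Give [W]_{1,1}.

Q is on the right of W, so right-multiply by Q⁻¹: W = CQ⁻¹.
det Q = -1, so Q⁻¹ = [[0, 3, 2], [-1, -4, -3], [1, 0, 0]].
W = CQ⁻¹ = [[-9, -8, -6], [24, 18, 23]] · [[0, 3, 2], [-1, -4, -3], [1, 0, 0]] = [[2, 5, 6], [5, 0, -6]].

2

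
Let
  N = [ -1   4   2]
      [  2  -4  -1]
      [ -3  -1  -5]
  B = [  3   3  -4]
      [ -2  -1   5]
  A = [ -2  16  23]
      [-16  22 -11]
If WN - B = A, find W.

WN = A + B = [[1, 19, 19], [-18, 21, -6]].
N is on the right of W, so right-multiply by N⁻¹: W = (A + B)N⁻¹.
det N = 5; the adjugate gives N⁻¹ = [[19/5, 18/5, 4/5], [13/5, 11/5, 3/5], [-14/5, -13/5, -4/5]].
W = (A + B)N⁻¹ = [[0, -4, -3], [3, -3, 3]].

W = [[0, -4, -3], [3, -3, 3]]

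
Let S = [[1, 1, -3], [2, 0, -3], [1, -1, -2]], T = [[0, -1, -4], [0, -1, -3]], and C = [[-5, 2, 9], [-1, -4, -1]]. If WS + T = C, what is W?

W = [[-2, 1, -5], [-1, -1, 2]]

WS = C − T = [[-5, 3, 13], [-1, -3, 2]].
S is on the right of W, so right-multiply by S⁻¹: W = (C − T)S⁻¹.
det S = 4, so S⁻¹ = [[-3/4, 5/4, -3/4], [1/4, 1/4, -3/4], [-1/2, 1/2, -1/2]].
W = (C − T)S⁻¹ = [[-2, 1, -5], [-1, -1, 2]].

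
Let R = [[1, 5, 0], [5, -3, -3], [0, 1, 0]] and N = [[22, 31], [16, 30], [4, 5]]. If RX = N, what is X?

R is on the left of X, so left-multiply by R⁻¹: X = R⁻¹N.
R has determinant 3; R⁻¹ = [[1, 0, -5], [0, 0, 1], [5/3, -1/3, -28/3]].
X = R⁻¹N = [[1, 0, -5], [0, 0, 1], [5/3, -1/3, -28/3]] · [[22, 31], [16, 30], [4, 5]] = [[2, 6], [4, 5], [-6, -5]].

X = [[2, 6], [4, 5], [-6, -5]]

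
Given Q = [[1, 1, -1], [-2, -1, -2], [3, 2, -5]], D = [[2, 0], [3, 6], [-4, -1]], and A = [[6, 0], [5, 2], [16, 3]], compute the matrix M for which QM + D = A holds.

QM = A − D = [[4, 0], [2, -4], [20, 4]].
Q is on the left of M, so left-multiply by Q⁻¹: M = Q⁻¹(A − D).
Q has determinant -6; Q⁻¹ = [[-3/2, -1/2, 1/2], [8/3, 1/3, -2/3], [1/6, -1/6, -1/6]].
M = Q⁻¹(A − D) = [[3, 4], [-2, -4], [-3, 0]].

M = [[3, 4], [-2, -4], [-3, 0]]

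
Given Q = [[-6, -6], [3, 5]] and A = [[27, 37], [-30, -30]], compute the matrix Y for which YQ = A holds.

Y = [[-2, 5], [5, 0]]

Q is on the right of Y, so right-multiply by Q⁻¹: Y = AQ⁻¹.
det Q = -12; the adjugate gives Q⁻¹ = [[-5/12, -1/2], [1/4, 1/2]].
Y = AQ⁻¹ = [[27, 37], [-30, -30]] · [[-5/12, -1/2], [1/4, 1/2]] = [[-2, 5], [5, 0]].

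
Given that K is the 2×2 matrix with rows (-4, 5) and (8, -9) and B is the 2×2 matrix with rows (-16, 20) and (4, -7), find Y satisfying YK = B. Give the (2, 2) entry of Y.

K is on the right of Y, so right-multiply by K⁻¹: Y = BK⁻¹.
det K = -4; the adjugate gives K⁻¹ = [[9/4, 5/4], [2, 1]].
Y = BK⁻¹ = [[-16, 20], [4, -7]] · [[9/4, 5/4], [2, 1]] = [[4, 0], [-5, -2]].

-2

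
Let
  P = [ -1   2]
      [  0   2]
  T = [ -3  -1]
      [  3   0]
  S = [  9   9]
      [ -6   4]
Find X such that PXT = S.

Isolating X: multiply by P⁻¹ from the left and T⁻¹ from the right, so X = P⁻¹ST⁻¹.
det P = -2; the adjugate gives P⁻¹ = [[-1, 1], [0, 1/2]].
det T = 3; the adjugate gives T⁻¹ = [[0, 1/3], [-1, -1]].
P⁻¹S = [[-15, -5], [-3, 2]].
X = (P⁻¹S)T⁻¹ = [[5, 0], [-2, -3]].

X = [[5, 0], [-2, -3]]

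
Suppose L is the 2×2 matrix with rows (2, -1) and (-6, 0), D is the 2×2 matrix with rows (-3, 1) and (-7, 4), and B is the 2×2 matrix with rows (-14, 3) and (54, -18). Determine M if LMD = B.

M = [[3, 0], [-1, 1]]

Left-multiply by L⁻¹ and right-multiply by D⁻¹: M = L⁻¹BD⁻¹.
det L = -6; the adjugate gives L⁻¹ = [[0, -1/6], [-1, -1/3]].
D has determinant -5; D⁻¹ = [[-4/5, 1/5], [-7/5, 3/5]].
L⁻¹B = [[-9, 3], [-4, 3]].
M = (L⁻¹B)D⁻¹ = [[3, 0], [-1, 1]].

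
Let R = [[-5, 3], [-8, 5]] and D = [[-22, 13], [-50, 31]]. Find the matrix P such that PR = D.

P = [[6, -1], [2, 5]]

Right-multiplying both sides by R⁻¹ gives P = DR⁻¹.
det R = -1, so R⁻¹ = [[-5, 3], [-8, 5]].
P = DR⁻¹ = [[-22, 13], [-50, 31]] · [[-5, 3], [-8, 5]] = [[6, -1], [2, 5]].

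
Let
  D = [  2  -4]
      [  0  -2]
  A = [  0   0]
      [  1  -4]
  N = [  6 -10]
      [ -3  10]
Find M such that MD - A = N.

M = [[3, -1], [-1, -1]]

MD = N + A = [[6, -10], [-2, 6]].
Right-multiplying both sides by D⁻¹ gives M = (N + A)D⁻¹.
D has determinant -4; D⁻¹ = [[1/2, -1], [0, -1/2]].
M = (N + A)D⁻¹ = [[3, -1], [-1, -1]].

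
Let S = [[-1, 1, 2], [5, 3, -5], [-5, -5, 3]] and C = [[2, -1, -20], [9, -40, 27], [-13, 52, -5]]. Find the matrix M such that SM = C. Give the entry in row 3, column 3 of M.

-5

Left-multiplying both sides by S⁻¹ gives M = S⁻¹C.
S has determinant 6; S⁻¹ = [[-8/3, -13/6, -11/6], [5/3, 7/6, 5/6], [-5/3, -5/3, -4/3]].
M = S⁻¹C = [[-8/3, -13/6, -11/6], [5/3, 7/6, 5/6], [-5/3, -5/3, -4/3]] · [[2, -1, -20], [9, -40, 27], [-13, 52, -5]] = [[-1, -6, 4], [3, -5, -6], [-1, -1, -5]].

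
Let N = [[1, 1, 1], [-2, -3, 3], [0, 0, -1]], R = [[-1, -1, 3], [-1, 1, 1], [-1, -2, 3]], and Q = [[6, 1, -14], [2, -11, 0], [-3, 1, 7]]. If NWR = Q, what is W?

W = [[3, -3, -2], [-4, 2, 1], [-4, -1, 2]]

Isolating W: multiply by N⁻¹ from the left and R⁻¹ from the right, so W = N⁻¹QR⁻¹.
det N = 1; the adjugate gives N⁻¹ = [[3, 1, 6], [-2, -1, -5], [0, 0, -1]].
R has determinant 2; R⁻¹ = [[5/2, -3/2, -2], [1, 0, -1], [3/2, -1/2, -1]].
N⁻¹Q = [[2, -2, 0], [1, 4, -7], [3, -1, -7]].
W = (N⁻¹Q)R⁻¹ = [[3, -3, -2], [-4, 2, 1], [-4, -1, 2]].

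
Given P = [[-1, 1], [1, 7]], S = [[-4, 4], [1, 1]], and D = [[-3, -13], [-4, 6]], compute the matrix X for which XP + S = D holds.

XP = D − S = [[1, -17], [-5, 5]].
Right-multiplying both sides by P⁻¹ gives X = (D − S)P⁻¹.
det P = -8, so P⁻¹ = [[-7/8, 1/8], [1/8, 1/8]].
X = (D − S)P⁻¹ = [[-3, -2], [5, 0]].

X = [[-3, -2], [5, 0]]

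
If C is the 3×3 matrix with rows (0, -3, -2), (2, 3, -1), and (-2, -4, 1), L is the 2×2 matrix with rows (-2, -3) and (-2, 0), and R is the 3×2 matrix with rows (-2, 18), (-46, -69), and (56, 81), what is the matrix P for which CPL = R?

P = [[4, -4], [4, 1], [-3, -5]]

Left-multiply by C⁻¹ and right-multiply by L⁻¹: P = C⁻¹RL⁻¹.
C has determinant 4; C⁻¹ = [[-1/4, 11/4, 9/4], [0, -1, -1], [-1/2, 3/2, 3/2]].
L has determinant -6; L⁻¹ = [[0, -1/2], [-1/3, 1/3]].
C⁻¹R = [[0, -12], [-10, -12], [16, 9]].
P = (C⁻¹R)L⁻¹ = [[4, -4], [4, 1], [-3, -5]].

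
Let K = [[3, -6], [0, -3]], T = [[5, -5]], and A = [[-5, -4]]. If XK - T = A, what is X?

XK = A + T = [[0, -9]].
Since K sits to the right of X, X = (A + T)K⁻¹.
det K = -9, so K⁻¹ = [[1/3, -2/3], [0, -1/3]].
X = (A + T)K⁻¹ = [[0, 3]].

X = [[0, 3]]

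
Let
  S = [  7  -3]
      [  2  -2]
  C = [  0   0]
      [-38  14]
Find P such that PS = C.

P = [[0, 0], [-6, 2]]

Since S sits to the right of P, P = CS⁻¹.
det S = -8, so S⁻¹ = [[1/4, -3/8], [1/4, -7/8]].
P = CS⁻¹ = [[0, 0], [-38, 14]] · [[1/4, -3/8], [1/4, -7/8]] = [[0, 0], [-6, 2]].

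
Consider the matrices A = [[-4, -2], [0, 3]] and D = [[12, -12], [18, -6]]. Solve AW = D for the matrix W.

W = [[-6, 4], [6, -2]]

A is on the left of W, so left-multiply by A⁻¹: W = A⁻¹D.
det A = -12; the adjugate gives A⁻¹ = [[-1/4, -1/6], [0, 1/3]].
W = A⁻¹D = [[-1/4, -1/6], [0, 1/3]] · [[12, -12], [18, -6]] = [[-6, 4], [6, -2]].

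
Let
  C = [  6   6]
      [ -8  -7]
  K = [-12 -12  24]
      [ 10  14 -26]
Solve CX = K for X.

X = [[4, 0, -2], [-6, -2, 6]]

C is on the left of X, so left-multiply by C⁻¹: X = C⁻¹K.
det C = 6, so C⁻¹ = [[-7/6, -1], [4/3, 1]].
X = C⁻¹K = [[-7/6, -1], [4/3, 1]] · [[-12, -12, 24], [10, 14, -26]] = [[4, 0, -2], [-6, -2, 6]].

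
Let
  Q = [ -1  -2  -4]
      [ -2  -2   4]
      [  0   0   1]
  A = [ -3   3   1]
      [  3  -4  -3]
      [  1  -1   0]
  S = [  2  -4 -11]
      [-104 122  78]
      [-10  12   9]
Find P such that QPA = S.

P = [[-5, 4, -1], [-1, 1, 0], [3, -2, 5]]

Left-multiply by Q⁻¹ and right-multiply by A⁻¹: P = Q⁻¹SA⁻¹.
det Q = -2, so Q⁻¹ = [[1, -1, 8], [-1, 1/2, -6], [0, 0, 1]].
A has determinant 1; A⁻¹ = [[-3, -1, -5], [-3, -1, -6], [1, 0, 3]].
Q⁻¹S = [[26, -30, -17], [6, -7, -4], [-10, 12, 9]].
P = (Q⁻¹S)A⁻¹ = [[-5, 4, -1], [-1, 1, 0], [3, -2, 5]].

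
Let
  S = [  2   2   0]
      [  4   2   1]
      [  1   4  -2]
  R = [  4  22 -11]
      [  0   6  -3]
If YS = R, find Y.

Since S sits to the right of Y, Y = RS⁻¹.
det S = 2, so S⁻¹ = [[-4, 2, 1], [9/2, -2, -1], [7, -3, -2]].
Y = RS⁻¹ = [[4, 22, -11], [0, 6, -3]] · [[-4, 2, 1], [9/2, -2, -1], [7, -3, -2]] = [[6, -3, 4], [6, -3, 0]].

Y = [[6, -3, 4], [6, -3, 0]]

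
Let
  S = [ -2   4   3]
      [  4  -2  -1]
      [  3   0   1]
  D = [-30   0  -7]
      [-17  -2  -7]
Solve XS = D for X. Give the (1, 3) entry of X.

-4

S is on the right of X, so right-multiply by S⁻¹: X = DS⁻¹.
det S = -6, so S⁻¹ = [[1/3, 2/3, -1/3], [7/6, 11/6, -5/3], [-1, -2, 2]].
X = DS⁻¹ = [[-30, 0, -7], [-17, -2, -7]] · [[1/3, 2/3, -1/3], [7/6, 11/6, -5/3], [-1, -2, 2]] = [[-3, -6, -4], [-1, -1, -5]].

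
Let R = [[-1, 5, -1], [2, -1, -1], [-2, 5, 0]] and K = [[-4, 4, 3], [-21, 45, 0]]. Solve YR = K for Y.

Y = [[-4, 1, 5], [5, -5, 3]]

R is on the right of Y, so right-multiply by R⁻¹: Y = KR⁻¹.
det R = -3, so R⁻¹ = [[-5/3, 5/3, 2], [-2/3, 2/3, 1], [-8/3, 5/3, 3]].
Y = KR⁻¹ = [[-4, 4, 3], [-21, 45, 0]] · [[-5/3, 5/3, 2], [-2/3, 2/3, 1], [-8/3, 5/3, 3]] = [[-4, 1, 5], [5, -5, 3]].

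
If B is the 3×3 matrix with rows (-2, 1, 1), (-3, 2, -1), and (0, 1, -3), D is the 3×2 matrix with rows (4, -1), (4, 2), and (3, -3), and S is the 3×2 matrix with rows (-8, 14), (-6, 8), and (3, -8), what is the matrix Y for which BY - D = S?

BY = S + D = [[-4, 13], [-2, 10], [6, -11]].
B is on the left of Y, so left-multiply by B⁻¹: Y = B⁻¹(S + D).
det B = -2; the adjugate gives B⁻¹ = [[5/2, -2, 3/2], [9/2, -3, 5/2], [3/2, -1, 1/2]].
Y = B⁻¹(S + D) = [[3, -4], [3, 1], [-1, 4]].

Y = [[3, -4], [3, 1], [-1, 4]]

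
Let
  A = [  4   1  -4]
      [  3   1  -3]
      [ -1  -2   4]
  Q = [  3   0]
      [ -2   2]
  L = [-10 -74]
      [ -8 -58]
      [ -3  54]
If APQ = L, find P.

P = [[-5, -5], [-4, -5], [1, 3]]

Isolating P: multiply by A⁻¹ from the left and Q⁻¹ from the right, so P = A⁻¹LQ⁻¹.
A has determinant 3; A⁻¹ = [[-2/3, 4/3, 1/3], [-3, 4, 0], [-5/3, 7/3, 1/3]].
det Q = 6; the adjugate gives Q⁻¹ = [[1/3, 0], [1/3, 1/2]].
A⁻¹L = [[-5, -10], [-2, -10], [-3, 6]].
P = (A⁻¹L)Q⁻¹ = [[-5, -5], [-4, -5], [1, 3]].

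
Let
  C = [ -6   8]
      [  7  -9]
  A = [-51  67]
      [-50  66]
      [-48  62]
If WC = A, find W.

C is on the right of W, so right-multiply by C⁻¹: W = AC⁻¹.
det C = -2; the adjugate gives C⁻¹ = [[9/2, 4], [7/2, 3]].
W = AC⁻¹ = [[-51, 67], [-50, 66], [-48, 62]] · [[9/2, 4], [7/2, 3]] = [[5, -3], [6, -2], [1, -6]].

W = [[5, -3], [6, -2], [1, -6]]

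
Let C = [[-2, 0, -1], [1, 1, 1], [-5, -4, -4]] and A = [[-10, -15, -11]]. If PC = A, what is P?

P = [[-4, -3, 3]]

C is on the right of P, so right-multiply by C⁻¹: P = AC⁻¹.
C has determinant -1; C⁻¹ = [[0, -4, -1], [1, -3, -1], [-1, 8, 2]].
P = AC⁻¹ = [[-10, -15, -11]] · [[0, -4, -1], [1, -3, -1], [-1, 8, 2]] = [[-4, -3, 3]].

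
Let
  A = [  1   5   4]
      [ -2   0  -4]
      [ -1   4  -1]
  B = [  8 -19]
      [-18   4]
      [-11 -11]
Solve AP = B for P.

Left-multiplying both sides by A⁻¹ gives P = A⁻¹B.
det A = -6, so A⁻¹ = [[-8/3, -7/2, 10/3], [-1/3, -1/2, 2/3], [4/3, 3/2, -5/3]].
P = A⁻¹B = [[-8/3, -7/2, 10/3], [-1/3, -1/2, 2/3], [4/3, 3/2, -5/3]] · [[8, -19], [-18, 4], [-11, -11]] = [[5, 0], [-1, -3], [2, -1]].

P = [[5, 0], [-1, -3], [2, -1]]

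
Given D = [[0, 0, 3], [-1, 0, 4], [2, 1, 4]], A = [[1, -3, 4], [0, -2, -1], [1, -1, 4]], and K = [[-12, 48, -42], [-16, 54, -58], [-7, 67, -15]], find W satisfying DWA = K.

Left-multiply by D⁻¹ and right-multiply by A⁻¹: W = D⁻¹KA⁻¹.
det D = -3; the adjugate gives D⁻¹ = [[4/3, -1, 0], [-4, 2, 1], [1/3, 0, 0]].
det A = 2, so A⁻¹ = [[-9/2, 4, 11/2], [-1/2, 0, 1/2], [1, -1, -1]].
D⁻¹K = [[0, 10, 2], [9, -17, 37], [-4, 16, -14]].
W = (D⁻¹K)A⁻¹ = [[-3, -2, 3], [5, -1, 4], [-4, -2, 0]].

W = [[-3, -2, 3], [5, -1, 4], [-4, -2, 0]]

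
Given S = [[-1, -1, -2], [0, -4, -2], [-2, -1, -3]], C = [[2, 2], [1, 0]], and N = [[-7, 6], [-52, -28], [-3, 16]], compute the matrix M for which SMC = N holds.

Isolating M: multiply by S⁻¹ from the left and C⁻¹ from the right, so M = S⁻¹NC⁻¹.
S has determinant 2; S⁻¹ = [[5, -1/2, -3], [2, -1/2, -1], [-4, 1/2, 2]].
C has determinant -2; C⁻¹ = [[0, 1], [1/2, -1]].
S⁻¹N = [[0, -4], [15, 10], [-4, -6]].
M = (S⁻¹N)C⁻¹ = [[-2, 4], [5, 5], [-3, 2]].

M = [[-2, 4], [5, 5], [-3, 2]]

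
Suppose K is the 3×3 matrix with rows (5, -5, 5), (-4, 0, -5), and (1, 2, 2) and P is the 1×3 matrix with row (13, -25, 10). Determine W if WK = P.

K is on the right of W, so right-multiply by K⁻¹: W = PK⁻¹.
det K = -5, so K⁻¹ = [[-2, -4, -5], [-3/5, -1, -1], [8/5, 3, 4]].
W = PK⁻¹ = [[13, -25, 10]] · [[-2, -4, -5], [-3/5, -1, -1], [8/5, 3, 4]] = [[5, 3, 0]].

W = [[5, 3, 0]]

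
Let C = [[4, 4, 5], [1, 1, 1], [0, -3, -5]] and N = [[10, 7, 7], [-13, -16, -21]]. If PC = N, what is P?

P = [[2, 2, 1], [-3, -1, 1]]

Right-multiplying both sides by C⁻¹ gives P = NC⁻¹.
det C = -3, so C⁻¹ = [[2/3, -5/3, 1/3], [-5/3, 20/3, -1/3], [1, -4, 0]].
P = NC⁻¹ = [[10, 7, 7], [-13, -16, -21]] · [[2/3, -5/3, 1/3], [-5/3, 20/3, -1/3], [1, -4, 0]] = [[2, 2, 1], [-3, -1, 1]].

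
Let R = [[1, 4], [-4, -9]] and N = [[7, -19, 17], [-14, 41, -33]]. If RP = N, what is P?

Since R multiplies P on the left, P = R⁻¹N.
det R = 7, so R⁻¹ = [[-9/7, -4/7], [4/7, 1/7]].
P = R⁻¹N = [[-9/7, -4/7], [4/7, 1/7]] · [[7, -19, 17], [-14, 41, -33]] = [[-1, 1, -3], [2, -5, 5]].

P = [[-1, 1, -3], [2, -5, 5]]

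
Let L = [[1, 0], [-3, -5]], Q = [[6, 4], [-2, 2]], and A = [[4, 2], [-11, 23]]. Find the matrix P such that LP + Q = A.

LP = A − Q = [[-2, -2], [-9, 21]].
Left-multiplying both sides by L⁻¹ gives P = L⁻¹(A − Q).
L has determinant -5; L⁻¹ = [[1, 0], [-3/5, -1/5]].
P = L⁻¹(A − Q) = [[-2, -2], [3, -3]].

P = [[-2, -2], [3, -3]]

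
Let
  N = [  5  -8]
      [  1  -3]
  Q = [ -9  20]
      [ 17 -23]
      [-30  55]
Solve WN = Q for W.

N is on the right of W, so right-multiply by N⁻¹: W = QN⁻¹.
N has determinant -7; N⁻¹ = [[3/7, -8/7], [1/7, -5/7]].
W = QN⁻¹ = [[-9, 20], [17, -23], [-30, 55]] · [[3/7, -8/7], [1/7, -5/7]] = [[-1, -4], [4, -3], [-5, -5]].

W = [[-1, -4], [4, -3], [-5, -5]]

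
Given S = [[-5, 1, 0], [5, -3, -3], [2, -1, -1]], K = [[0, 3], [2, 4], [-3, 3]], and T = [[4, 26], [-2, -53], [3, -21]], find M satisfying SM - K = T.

M = [[0, -5], [4, 4], [-4, 4]]

SM = T + K = [[4, 29], [0, -49], [0, -18]].
Left-multiplying both sides by S⁻¹ gives M = S⁻¹(T + K).
det S = -1; the adjugate gives S⁻¹ = [[0, -1, 3], [1, -5, 15], [-1, 3, -10]].
M = S⁻¹(T + K) = [[0, -5], [4, 4], [-4, 4]].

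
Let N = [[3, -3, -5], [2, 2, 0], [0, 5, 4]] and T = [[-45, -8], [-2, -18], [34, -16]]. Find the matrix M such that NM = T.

N is on the left of M, so left-multiply by N⁻¹: M = N⁻¹T.
det N = -2; the adjugate gives N⁻¹ = [[-4, 13/2, -5], [4, -6, 5], [-5, 15/2, -6]].
M = N⁻¹T = [[-4, 13/2, -5], [4, -6, 5], [-5, 15/2, -6]] · [[-45, -8], [-2, -18], [34, -16]] = [[-3, -5], [2, -4], [6, 1]].

M = [[-3, -5], [2, -4], [6, 1]]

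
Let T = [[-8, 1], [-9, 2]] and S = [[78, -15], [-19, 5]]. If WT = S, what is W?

Right-multiplying both sides by T⁻¹ gives W = ST⁻¹.
det T = -7; the adjugate gives T⁻¹ = [[-2/7, 1/7], [-9/7, 8/7]].
W = ST⁻¹ = [[78, -15], [-19, 5]] · [[-2/7, 1/7], [-9/7, 8/7]] = [[-3, -6], [-1, 3]].

W = [[-3, -6], [-1, 3]]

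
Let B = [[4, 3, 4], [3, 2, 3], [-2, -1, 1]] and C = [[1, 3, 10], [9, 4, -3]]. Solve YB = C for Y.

Y = [[4, -3, 3], [-2, 3, -4]]

Right-multiplying both sides by B⁻¹ gives Y = CB⁻¹.
B has determinant -3; B⁻¹ = [[-5/3, 7/3, -1/3], [3, -4, 0], [-1/3, 2/3, 1/3]].
Y = CB⁻¹ = [[1, 3, 10], [9, 4, -3]] · [[-5/3, 7/3, -1/3], [3, -4, 0], [-1/3, 2/3, 1/3]] = [[4, -3, 3], [-2, 3, -4]].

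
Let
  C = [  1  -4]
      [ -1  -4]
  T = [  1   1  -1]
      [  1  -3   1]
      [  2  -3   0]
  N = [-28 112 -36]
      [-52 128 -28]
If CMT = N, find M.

M = [[4, 0, 4], [-3, 5, 4]]

Left-multiply by C⁻¹ and right-multiply by T⁻¹: M = C⁻¹NT⁻¹.
det C = -8; the adjugate gives C⁻¹ = [[1/2, -1/2], [-1/8, -1/8]].
T has determinant 2; T⁻¹ = [[3/2, 3/2, -1], [1, 1, -1], [3/2, 5/2, -2]].
C⁻¹N = [[12, -8, -4], [10, -30, 8]].
M = (C⁻¹N)T⁻¹ = [[4, 0, 4], [-3, 5, 4]].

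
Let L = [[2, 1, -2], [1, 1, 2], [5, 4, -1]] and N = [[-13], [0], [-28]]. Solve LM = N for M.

Since L multiplies M on the left, M = L⁻¹N.
L has determinant -5; L⁻¹ = [[9/5, 7/5, -4/5], [-11/5, -8/5, 6/5], [1/5, 3/5, -1/5]].
M = L⁻¹N = [[9/5, 7/5, -4/5], [-11/5, -8/5, 6/5], [1/5, 3/5, -1/5]] · [[-13], [0], [-28]] = [[-1], [-5], [3]].

M = [[-1], [-5], [3]]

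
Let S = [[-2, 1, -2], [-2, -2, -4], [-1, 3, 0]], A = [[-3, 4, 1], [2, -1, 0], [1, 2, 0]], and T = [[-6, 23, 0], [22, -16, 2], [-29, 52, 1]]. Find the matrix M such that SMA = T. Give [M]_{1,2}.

M = S⁻¹TA⁻¹ (apply S⁻¹ on the left and A⁻¹ on the right).
S has determinant -4; S⁻¹ = [[-3, 3/2, 2], [-1, 1/2, 1], [2, -5/4, -3/2]].
det A = 5; the adjugate gives A⁻¹ = [[0, 2/5, 1/5], [0, -1/5, 2/5], [1, 2, -1]].
S⁻¹T = [[-7, 11, 5], [-12, 21, 2], [4, -12, -4]].
M = (S⁻¹T)A⁻¹ = [[5, 5, -2], [2, -5, 4], [-4, -4, 0]].

5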